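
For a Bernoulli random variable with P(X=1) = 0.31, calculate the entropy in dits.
0.2689 dits

The binary entropy function is:
H(p) = -p log(p) - (1-p) log(1-p)

H(0.31) = -0.31 × log_10(0.31) - 0.69 × log_10(0.69)
H(0.31) = 0.2689 dits

Note: Binary entropy is maximized at p=0.5 (H=1 bit) and minimized at p=0 or p=1 (H=0).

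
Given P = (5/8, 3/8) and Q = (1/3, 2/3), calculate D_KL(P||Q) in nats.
0.1771 nats

KL divergence: D_KL(P||Q) = Σ p(x) log(p(x)/q(x))

Computing term by term:
  x=0: 5/8 × log_e[(5/8)/(1/3)] = 5/8 × 0.6286 = 0.3929
  x=1: 3/8 × log_e[(3/8)/(2/3)] = 3/8 × -0.5754 = -0.2158

D_KL(P||Q) = 0.1771 nats

Note: KL divergence is always non-negative and equals 0 iff P = Q.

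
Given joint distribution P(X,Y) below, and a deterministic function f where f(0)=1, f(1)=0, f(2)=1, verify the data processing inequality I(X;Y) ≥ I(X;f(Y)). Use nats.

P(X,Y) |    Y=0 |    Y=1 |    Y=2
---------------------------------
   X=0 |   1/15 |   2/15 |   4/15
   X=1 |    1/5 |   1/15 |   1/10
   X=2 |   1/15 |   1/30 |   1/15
I(X;Y) = 0.0815, I(X;f(Y)) = 0.0068, inequality holds: 0.0815 ≥ 0.0068

Data Processing Inequality: For any Markov chain X → Y → Z, we have I(X;Y) ≥ I(X;Z).

Here Z = f(Y) is a deterministic function of Y, forming X → Y → Z.

Original I(X;Y) = 0.0815 nats

After applying f:
P(X,Z) where Z=f(Y):
- P(X,Z=0) = P(X,Y=1)
- P(X,Z=1) = P(X,Y=0) + P(X,Y=2)

I(X;Z) = I(X;f(Y)) = 0.0068 nats

Verification: 0.0815 ≥ 0.0068 ✓

Information cannot be created by processing; the function f can only lose information about X.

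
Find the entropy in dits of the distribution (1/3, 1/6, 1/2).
0.4392 dits

Shannon entropy is H(X) = -Σ p(x) log p(x).

For P = (1/3, 1/6, 1/2):
H = -1/3 × log_10(1/3) -1/6 × log_10(1/6) -1/2 × log_10(1/2)
H = 0.4392 dits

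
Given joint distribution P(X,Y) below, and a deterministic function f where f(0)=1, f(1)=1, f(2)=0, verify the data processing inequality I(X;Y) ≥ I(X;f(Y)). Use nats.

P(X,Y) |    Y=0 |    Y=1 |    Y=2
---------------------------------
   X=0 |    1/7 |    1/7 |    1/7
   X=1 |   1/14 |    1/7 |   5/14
I(X;Y) = 0.0493, I(X;f(Y)) = 0.0423, inequality holds: 0.0493 ≥ 0.0423

Data Processing Inequality: For any Markov chain X → Y → Z, we have I(X;Y) ≥ I(X;Z).

Here Z = f(Y) is a deterministic function of Y, forming X → Y → Z.

Original I(X;Y) = 0.0493 nats

After applying f:
P(X,Z) where Z=f(Y):
- P(X,Z=0) = P(X,Y=2)
- P(X,Z=1) = P(X,Y=0) + P(X,Y=1)

I(X;Z) = I(X;f(Y)) = 0.0423 nats

Verification: 0.0493 ≥ 0.0423 ✓

Information cannot be created by processing; the function f can only lose information about X.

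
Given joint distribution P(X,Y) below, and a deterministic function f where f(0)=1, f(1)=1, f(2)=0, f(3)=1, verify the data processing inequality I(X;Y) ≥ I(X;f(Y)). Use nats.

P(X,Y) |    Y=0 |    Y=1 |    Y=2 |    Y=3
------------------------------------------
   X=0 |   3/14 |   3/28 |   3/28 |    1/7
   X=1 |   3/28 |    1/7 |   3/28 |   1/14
I(X;Y) = 0.0227, I(X;f(Y)) = 0.0028, inequality holds: 0.0227 ≥ 0.0028

Data Processing Inequality: For any Markov chain X → Y → Z, we have I(X;Y) ≥ I(X;Z).

Here Z = f(Y) is a deterministic function of Y, forming X → Y → Z.

Original I(X;Y) = 0.0227 nats

After applying f:
P(X,Z) where Z=f(Y):
- P(X,Z=0) = P(X,Y=2)
- P(X,Z=1) = P(X,Y=0) + P(X,Y=1) + P(X,Y=3)

I(X;Z) = I(X;f(Y)) = 0.0028 nats

Verification: 0.0227 ≥ 0.0028 ✓

Information cannot be created by processing; the function f can only lose information about X.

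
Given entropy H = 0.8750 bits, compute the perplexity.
1.8340

Perplexity is 2^H (or exp(H) for natural log).

H = 0.8750 bits
Perplexity = 2^0.8750 = 1.8340

Interpretation: The model's uncertainty is equivalent to choosing uniformly among 1.8 options.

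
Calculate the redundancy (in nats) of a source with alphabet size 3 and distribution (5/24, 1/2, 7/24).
0.0659 nats

Redundancy measures how far a source is from maximum entropy:
R = H_max - H(X)

Maximum entropy for 3 symbols: H_max = log_e(3) = 1.0986 nats
Actual entropy: H(X) = 1.0327 nats
Redundancy: R = 1.0986 - 1.0327 = 0.0659 nats

This redundancy represents potential for compression: the source could be compressed by 0.0659 nats per symbol.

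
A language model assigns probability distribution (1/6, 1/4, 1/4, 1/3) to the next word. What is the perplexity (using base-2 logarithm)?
3.8883

Perplexity is 2^H (or exp(H) for natural log).

First, H = -Σ p log p = 1.9591 bits
Perplexity = 2^1.9591 = 3.8883

Interpretation: The model's uncertainty is equivalent to choosing uniformly among 3.9 options.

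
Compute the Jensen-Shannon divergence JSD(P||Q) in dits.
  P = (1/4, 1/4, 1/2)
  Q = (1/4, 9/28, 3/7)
0.0016 dits

Jensen-Shannon divergence is:
JSD(P||Q) = 0.5 × D_KL(P||M) + 0.5 × D_KL(Q||M)
where M = 0.5 × (P + Q) is the mixture distribution.

M = 0.5 × (1/4, 1/4, 1/2) + 0.5 × (1/4, 9/28, 3/7) = (1/4, 2/7, 13/28)

D_KL(P||M) = 0.0016 dits
D_KL(Q||M) = 0.0015 dits

JSD(P||Q) = 0.5 × 0.0016 + 0.5 × 0.0015 = 0.0016 dits

Unlike KL divergence, JSD is symmetric and bounded: 0 ≤ JSD ≤ log(2).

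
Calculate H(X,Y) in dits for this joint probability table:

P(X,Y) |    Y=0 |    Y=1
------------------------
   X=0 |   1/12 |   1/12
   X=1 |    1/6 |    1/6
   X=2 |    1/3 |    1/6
0.7280 dits

Joint entropy is H(X,Y) = -Σ_{x,y} p(x,y) log p(x,y).

Summing over all non-zero entries:
H(X,Y) = -[1/12·log_10(1/12) + 1/12·log_10(1/12) + 1/6·log_10(1/6) + 1/6·log_10(1/6) + 1/3·log_10(1/3) + 1/6·log_10(1/6)]
H(X,Y) = 0.7280 dits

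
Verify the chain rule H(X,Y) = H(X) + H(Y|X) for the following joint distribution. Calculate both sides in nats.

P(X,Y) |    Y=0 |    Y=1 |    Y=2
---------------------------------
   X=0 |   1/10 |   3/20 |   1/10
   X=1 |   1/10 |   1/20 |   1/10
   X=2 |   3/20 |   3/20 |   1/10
H(X,Y) = 2.1548, H(X) = 1.0805, H(Y|X) = 1.0743 (all in nats)

Chain rule: H(X,Y) = H(X) + H(Y|X)

Left side — joint entropy directly:
H(X,Y) = -Σ p(x,y) log p(x,y) = 2.1548 nats

Right side — compute H(Y|X) from the conditional distributions:
P(X) = (7/20, 1/4, 2/5), so H(X) = 1.0805 nats
H(Y|X) = Σ_x P(X=x) · H(Y|X=x):
  P(Y|X=0) = (2/7, 3/7, 2/7), H(Y|X=0) = 1.0790, weight P(X=0) = 7/20
  P(Y|X=1) = (2/5, 1/5, 2/5), H(Y|X=1) = 1.0549, weight P(X=1) = 1/4
  P(Y|X=2) = (3/8, 3/8, 1/4), H(Y|X=2) = 1.0822, weight P(X=2) = 2/5
H(Y|X) = 1.0743 nats

H(X) + H(Y|X) = 1.0805 + 1.0743 = 2.1548 nats

Both sides equal 2.1548 nats. ✓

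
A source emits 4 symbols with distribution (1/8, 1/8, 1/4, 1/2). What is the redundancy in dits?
0.0753 dits

Redundancy measures how far a source is from maximum entropy:
R = H_max - H(X)

Maximum entropy for 4 symbols: H_max = log_10(4) = 0.6021 dits
Actual entropy: H(X) = 0.5268 dits
Redundancy: R = 0.6021 - 0.5268 = 0.0753 dits

This redundancy represents potential for compression: the source could be compressed by 0.0753 dits per symbol.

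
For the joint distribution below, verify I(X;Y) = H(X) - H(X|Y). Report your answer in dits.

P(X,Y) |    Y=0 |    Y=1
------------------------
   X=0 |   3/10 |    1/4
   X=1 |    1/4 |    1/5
I(X;Y) = 0.0000 dits

Mutual information has multiple equivalent forms:
- I(X;Y) = H(X) - H(X|Y)
- I(X;Y) = H(Y) - H(Y|X)
- I(X;Y) = H(X) + H(Y) - H(X,Y)

Computing all quantities:
H(X) = 0.2989, H(Y) = 0.2989, H(X,Y) = 0.5977
H(X|Y) = 0.2988, H(Y|X) = 0.2988

Verification:
H(X) - H(X|Y) = 0.2989 - 0.2988 = 0.0000
H(Y) - H(Y|X) = 0.2989 - 0.2988 = 0.0000
H(X) + H(Y) - H(X,Y) = 0.2989 + 0.2989 - 0.5977 = 0.0000

All forms give I(X;Y) = 0.0000 dits. ✓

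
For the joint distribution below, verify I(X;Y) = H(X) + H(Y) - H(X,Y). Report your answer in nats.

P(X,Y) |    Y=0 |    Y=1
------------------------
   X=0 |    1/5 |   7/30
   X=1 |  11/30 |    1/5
I(X;Y) = 0.0172 nats

Mutual information has multiple equivalent forms:
- I(X;Y) = H(X) - H(X|Y)
- I(X;Y) = H(Y) - H(Y|X)
- I(X;Y) = H(X) + H(Y) - H(X,Y)

Computing all quantities:
H(X) = 0.6842, H(Y) = 0.6842, H(X,Y) = 1.3512
H(X|Y) = 0.6670, H(Y|X) = 0.6670

Verification:
H(X) - H(X|Y) = 0.6842 - 0.6670 = 0.0172
H(Y) - H(Y|X) = 0.6842 - 0.6670 = 0.0172
H(X) + H(Y) - H(X,Y) = 0.6842 + 0.6842 - 1.3512 = 0.0172

All forms give I(X;Y) = 0.0172 nats. ✓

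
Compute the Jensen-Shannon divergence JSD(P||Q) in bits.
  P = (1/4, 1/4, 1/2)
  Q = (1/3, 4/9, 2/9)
0.0638 bits

Jensen-Shannon divergence is:
JSD(P||Q) = 0.5 × D_KL(P||M) + 0.5 × D_KL(Q||M)
where M = 0.5 × (P + Q) is the mixture distribution.

M = 0.5 × (1/4, 1/4, 1/2) + 0.5 × (1/3, 4/9, 2/9) = (7/24, 0.347222, 13/36)

D_KL(P||M) = 0.0607 bits
D_KL(Q||M) = 0.0668 bits

JSD(P||Q) = 0.5 × 0.0607 + 0.5 × 0.0668 = 0.0638 bits

Unlike KL divergence, JSD is symmetric and bounded: 0 ≤ JSD ≤ log(2).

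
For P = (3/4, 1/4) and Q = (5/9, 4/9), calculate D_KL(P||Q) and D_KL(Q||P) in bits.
D_KL(P||Q) = 0.1172, D_KL(Q||P) = 0.1284

KL divergence is not symmetric: D_KL(P||Q) ≠ D_KL(Q||P) in general.

D_KL(P||Q) = 0.1172 bits
D_KL(Q||P) = 0.1284 bits

No, they are not equal!

This asymmetry is why KL divergence is not a true distance metric.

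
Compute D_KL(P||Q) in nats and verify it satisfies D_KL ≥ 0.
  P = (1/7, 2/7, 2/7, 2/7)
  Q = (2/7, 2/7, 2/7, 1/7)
0.0990 nats

KL divergence satisfies the Gibbs inequality: D_KL(P||Q) ≥ 0 for all distributions P, Q.

D_KL(P||Q) = Σ p(x) log(p(x)/q(x))
Term by term:
  x=0: 1/7 × log_e[(1/7)/(2/7)] = -0.0990
  x=1: 2/7 × log_e[(2/7)/(2/7)] = 0.0000
  x=2: 2/7 × log_e[(2/7)/(2/7)] = 0.0000
  x=3: 2/7 × log_e[(2/7)/(1/7)] = 0.1980
D_KL(P||Q) = 0.0990 nats

D_KL(P||Q) = 0.0990 ≥ 0 ✓

This non-negativity is a fundamental property: relative entropy cannot be negative because it measures how different Q is from P.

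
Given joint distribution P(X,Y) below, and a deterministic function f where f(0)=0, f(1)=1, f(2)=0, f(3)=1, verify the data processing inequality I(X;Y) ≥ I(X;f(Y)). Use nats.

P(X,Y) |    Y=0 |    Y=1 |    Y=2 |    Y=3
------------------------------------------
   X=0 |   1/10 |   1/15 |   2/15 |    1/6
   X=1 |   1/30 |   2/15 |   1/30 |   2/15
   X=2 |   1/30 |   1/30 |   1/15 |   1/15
I(X;Y) = 0.0594, I(X;f(Y)) = 0.0441, inequality holds: 0.0594 ≥ 0.0441

Data Processing Inequality: For any Markov chain X → Y → Z, we have I(X;Y) ≥ I(X;Z).

Here Z = f(Y) is a deterministic function of Y, forming X → Y → Z.

Original I(X;Y) = 0.0594 nats

After applying f:
P(X,Z) where Z=f(Y):
- P(X,Z=0) = P(X,Y=0) + P(X,Y=2)
- P(X,Z=1) = P(X,Y=1) + P(X,Y=3)

I(X;Z) = I(X;f(Y)) = 0.0441 nats

Verification: 0.0594 ≥ 0.0441 ✓

Information cannot be created by processing; the function f can only lose information about X.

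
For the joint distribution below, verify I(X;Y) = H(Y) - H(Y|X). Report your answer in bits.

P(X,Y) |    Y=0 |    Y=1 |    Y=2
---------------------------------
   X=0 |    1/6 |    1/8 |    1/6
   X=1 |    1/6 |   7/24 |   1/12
I(X;Y) = 0.0649 bits

Mutual information has multiple equivalent forms:
- I(X;Y) = H(X) - H(X|Y)
- I(X;Y) = H(Y) - H(Y|X)
- I(X;Y) = H(X) + H(Y) - H(X,Y)

Computing all quantities:
H(X) = 0.9950, H(Y) = 1.5546, H(X,Y) = 2.4847
H(X|Y) = 0.9301, H(Y|X) = 1.4897

Verification:
H(X) - H(X|Y) = 0.9950 - 0.9301 = 0.0649
H(Y) - H(Y|X) = 1.5546 - 1.4897 = 0.0649
H(X) + H(Y) - H(X,Y) = 0.9950 + 1.5546 - 2.4847 = 0.0649

All forms give I(X;Y) = 0.0649 bits. ✓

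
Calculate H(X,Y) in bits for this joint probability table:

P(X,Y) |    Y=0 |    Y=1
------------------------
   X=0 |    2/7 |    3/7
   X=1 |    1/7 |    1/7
1.8424 bits

Joint entropy is H(X,Y) = -Σ_{x,y} p(x,y) log p(x,y).

Summing over all non-zero entries:
H(X,Y) = -[2/7·log_2(2/7) + 3/7·log_2(3/7) + 1/7·log_2(1/7) + 1/7·log_2(1/7)]
H(X,Y) = 1.8424 bits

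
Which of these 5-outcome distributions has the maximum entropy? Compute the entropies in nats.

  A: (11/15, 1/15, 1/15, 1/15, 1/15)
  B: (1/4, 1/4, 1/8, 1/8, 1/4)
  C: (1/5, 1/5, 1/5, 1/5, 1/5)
C

For a discrete distribution over n outcomes, entropy is maximized by the uniform distribution.

Computing entropies:
H(A) = 0.9496 nats
H(B) = 1.5596 nats
H(C) = 1.6094 nats

The uniform distribution (where all probabilities equal 1/5) achieves the maximum entropy of log_e(5) = 1.6094 nats.

Distribution C has the highest entropy.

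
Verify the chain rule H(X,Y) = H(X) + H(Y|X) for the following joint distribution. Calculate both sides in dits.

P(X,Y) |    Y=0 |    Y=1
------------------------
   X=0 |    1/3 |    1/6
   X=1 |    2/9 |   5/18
H(X,Y) = 0.5884, H(X) = 0.3010, H(Y|X) = 0.2874 (all in dits)

Chain rule: H(X,Y) = H(X) + H(Y|X)

Left side — joint entropy directly:
H(X,Y) = -Σ p(x,y) log p(x,y) = 0.5884 dits

Right side — compute H(Y|X) from the conditional distributions:
P(X) = (1/2, 1/2), so H(X) = 0.3010 dits
H(Y|X) = Σ_x P(X=x) · H(Y|X=x):
  P(Y|X=0) = (2/3, 1/3), H(Y|X=0) = 0.2764, weight P(X=0) = 1/2
  P(Y|X=1) = (4/9, 5/9), H(Y|X=1) = 0.2983, weight P(X=1) = 1/2
H(Y|X) = 0.2874 dits

H(X) + H(Y|X) = 0.3010 + 0.2874 = 0.5884 dits

Both sides equal 0.5884 dits. ✓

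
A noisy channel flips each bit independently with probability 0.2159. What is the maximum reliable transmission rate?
0.2474 bits

For a binary symmetric channel (BSC) with error probability p:
Capacity C = 1 - H(p) bits per symbol

where H(p) = -p log₂(p) - (1-p) log₂(1-p) is the binary entropy function.

H(0.2159) = 0.7526 bits
C = 1 - 0.7526 = 0.2474 bits per symbol

This means we can reliably transmit up to 0.2474 bits of information per channel use.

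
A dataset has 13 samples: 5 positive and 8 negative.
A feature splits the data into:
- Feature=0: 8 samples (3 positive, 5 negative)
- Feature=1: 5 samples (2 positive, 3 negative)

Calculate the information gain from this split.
0.0005 bits

Information Gain = H(Y) - H(Y|Feature)

Before split:
P(positive) = 5/13 = 0.3846
H(Y) = 0.9612 bits

After split:
Feature=0: H = 0.9544 bits (weight = 8/13)
Feature=1: H = 0.9710 bits (weight = 5/13)
H(Y|Feature) = (8/13)×0.9544 + (5/13)×0.9710 = 0.9608 bits

Information Gain = 0.9612 - 0.9608 = 0.0005 bits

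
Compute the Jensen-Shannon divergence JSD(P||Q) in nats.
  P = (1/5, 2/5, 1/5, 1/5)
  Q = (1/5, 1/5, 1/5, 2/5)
0.0340 nats

Jensen-Shannon divergence is:
JSD(P||Q) = 0.5 × D_KL(P||M) + 0.5 × D_KL(Q||M)
where M = 0.5 × (P + Q) is the mixture distribution.

M = 0.5 × (1/5, 2/5, 1/5, 1/5) + 0.5 × (1/5, 1/5, 1/5, 2/5) = (1/5, 3/10, 1/5, 3/10)

D_KL(P||M) = 0.0340 nats
D_KL(Q||M) = 0.0340 nats

JSD(P||Q) = 0.5 × 0.0340 + 0.5 × 0.0340 = 0.0340 nats

Unlike KL divergence, JSD is symmetric and bounded: 0 ≤ JSD ≤ log(2).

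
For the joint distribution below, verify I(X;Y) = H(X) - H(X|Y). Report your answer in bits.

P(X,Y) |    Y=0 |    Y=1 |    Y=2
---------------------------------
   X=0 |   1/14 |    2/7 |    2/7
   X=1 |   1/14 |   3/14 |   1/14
I(X;Y) = 0.0470 bits

Mutual information has multiple equivalent forms:
- I(X;Y) = H(X) - H(X|Y)
- I(X;Y) = H(Y) - H(Y|X)
- I(X;Y) = H(X) + H(Y) - H(X,Y)

Computing all quantities:
H(X) = 0.9403, H(Y) = 1.4316, H(X,Y) = 2.3249
H(X|Y) = 0.8933, H(Y|X) = 1.3846

Verification:
H(X) - H(X|Y) = 0.9403 - 0.8933 = 0.0470
H(Y) - H(Y|X) = 1.4316 - 1.3846 = 0.0470
H(X) + H(Y) - H(X,Y) = 0.9403 + 1.4316 - 2.3249 = 0.0470

All forms give I(X;Y) = 0.0470 bits. ✓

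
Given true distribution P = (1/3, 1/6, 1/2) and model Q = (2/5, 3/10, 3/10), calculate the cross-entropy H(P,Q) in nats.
1.1081 nats

Cross-entropy: H(P,Q) = -Σ p(x) log q(x)

Alternatively: H(P,Q) = H(P) + D_KL(P||Q)
H(P) = 1.0114 nats
D_KL(P||Q) = 0.0967 nats

H(P,Q) = 1.0114 + 0.0967 = 1.1081 nats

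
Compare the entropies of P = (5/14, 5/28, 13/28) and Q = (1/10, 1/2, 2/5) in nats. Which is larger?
P

Computing entropies in nats:
H(P) = 1.0316
H(Q) = 0.9433

Distribution P has higher entropy.

Intuition: The distribution closer to uniform (more spread out) has higher entropy.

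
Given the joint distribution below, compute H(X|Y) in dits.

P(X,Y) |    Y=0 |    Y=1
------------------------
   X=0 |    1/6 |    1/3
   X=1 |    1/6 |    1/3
0.3010 dits

Using the chain rule: H(X|Y) = H(X,Y) - H(Y)

First, compute H(X,Y) = 0.5775 dits

Marginal P(Y) = (1/3, 2/3)
H(Y) = 0.2764 dits

H(X|Y) = H(X,Y) - H(Y) = 0.5775 - 0.2764 = 0.3010 dits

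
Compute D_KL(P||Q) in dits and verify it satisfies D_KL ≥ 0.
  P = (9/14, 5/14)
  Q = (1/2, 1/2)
0.0180 dits

KL divergence satisfies the Gibbs inequality: D_KL(P||Q) ≥ 0 for all distributions P, Q.

D_KL(P||Q) = Σ p(x) log(p(x)/q(x))
Term by term:
  x=0: 9/14 × log_10[(9/14)/(1/2)] = 0.0702
  x=1: 5/14 × log_10[(5/14)/(1/2)] = -0.0522
D_KL(P||Q) = 0.0180 dits

D_KL(P||Q) = 0.0180 ≥ 0 ✓

This non-negativity is a fundamental property: relative entropy cannot be negative because it measures how different Q is from P.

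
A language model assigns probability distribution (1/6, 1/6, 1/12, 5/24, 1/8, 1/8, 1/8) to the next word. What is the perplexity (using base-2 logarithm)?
6.7593

Perplexity is 2^H (or exp(H) for natural log).

First, H = -Σ p log p = 2.7569 bits
Perplexity = 2^2.7569 = 6.7593

Interpretation: The model's uncertainty is equivalent to choosing uniformly among 6.8 options.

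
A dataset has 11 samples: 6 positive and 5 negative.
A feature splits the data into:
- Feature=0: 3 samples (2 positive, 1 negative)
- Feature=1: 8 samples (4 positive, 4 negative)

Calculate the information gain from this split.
0.0163 bits

Information Gain = H(Y) - H(Y|Feature)

Before split:
P(positive) = 6/11 = 0.5455
H(Y) = 0.9940 bits

After split:
Feature=0: H = 0.9183 bits (weight = 3/11)
Feature=1: H = 1.0000 bits (weight = 8/11)
H(Y|Feature) = (3/11)×0.9183 + (8/11)×1.0000 = 0.9777 bits

Information Gain = 0.9940 - 0.9777 = 0.0163 bits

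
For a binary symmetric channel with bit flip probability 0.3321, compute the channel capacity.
0.0829 bits

For a binary symmetric channel (BSC) with error probability p:
Capacity C = 1 - H(p) bits per symbol

where H(p) = -p log₂(p) - (1-p) log₂(1-p) is the binary entropy function.

H(0.3321) = 0.9171 bits
C = 1 - 0.9171 = 0.0829 bits per symbol

This means we can reliably transmit up to 0.0829 bits of information per channel use.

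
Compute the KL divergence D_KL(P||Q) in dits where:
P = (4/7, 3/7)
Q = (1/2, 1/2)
0.0044 dits

KL divergence: D_KL(P||Q) = Σ p(x) log(p(x)/q(x))

Computing term by term:
  x=0: 4/7 × log_10[(4/7)/(1/2)] = 4/7 × 0.0580 = 0.0331
  x=1: 3/7 × log_10[(3/7)/(1/2)] = 3/7 × -0.0669 = -0.0287

D_KL(P||Q) = 0.0044 dits

Note: KL divergence is always non-negative and equals 0 iff P = Q.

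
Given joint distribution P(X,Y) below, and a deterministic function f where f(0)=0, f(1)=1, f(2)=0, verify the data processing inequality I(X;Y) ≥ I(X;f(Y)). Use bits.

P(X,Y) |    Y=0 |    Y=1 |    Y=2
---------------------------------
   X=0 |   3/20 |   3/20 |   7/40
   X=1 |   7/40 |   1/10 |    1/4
I(X;Y) = 0.0164, I(X;f(Y)) = 0.0151, inequality holds: 0.0164 ≥ 0.0151

Data Processing Inequality: For any Markov chain X → Y → Z, we have I(X;Y) ≥ I(X;Z).

Here Z = f(Y) is a deterministic function of Y, forming X → Y → Z.

Original I(X;Y) = 0.0164 bits

After applying f:
P(X,Z) where Z=f(Y):
- P(X,Z=0) = P(X,Y=0) + P(X,Y=2)
- P(X,Z=1) = P(X,Y=1)

I(X;Z) = I(X;f(Y)) = 0.0151 bits

Verification: 0.0164 ≥ 0.0151 ✓

Information cannot be created by processing; the function f can only lose information about X.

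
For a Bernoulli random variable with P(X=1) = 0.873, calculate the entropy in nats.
0.3806 nats

The binary entropy function is:
H(p) = -p log(p) - (1-p) log(1-p)

H(0.873) = -0.873 × log_e(0.873) - 0.127 × log_e(0.127)
H(0.873) = 0.3806 nats

Note: Binary entropy is maximized at p=0.5 (H=1 bit) and minimized at p=0 or p=1 (H=0).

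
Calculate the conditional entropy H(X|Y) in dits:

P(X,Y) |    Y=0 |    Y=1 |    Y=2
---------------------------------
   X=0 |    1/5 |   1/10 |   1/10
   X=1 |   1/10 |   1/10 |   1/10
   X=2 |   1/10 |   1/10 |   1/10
0.4669 dits

Using the chain rule: H(X|Y) = H(X,Y) - H(Y)

First, compute H(X,Y) = 0.9398 dits

Marginal P(Y) = (2/5, 3/10, 3/10)
H(Y) = 0.4729 dits

H(X|Y) = H(X,Y) - H(Y) = 0.9398 - 0.4729 = 0.4669 dits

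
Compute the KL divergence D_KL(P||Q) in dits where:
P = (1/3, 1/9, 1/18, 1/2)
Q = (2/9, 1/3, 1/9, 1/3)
0.0770 dits

KL divergence: D_KL(P||Q) = Σ p(x) log(p(x)/q(x))

Computing term by term:
  x=0: 1/3 × log_10[(1/3)/(2/9)] = 1/3 × 0.1761 = 0.0587
  x=1: 1/9 × log_10[(1/9)/(1/3)] = 1/9 × -0.4771 = -0.0530
  x=2: 1/18 × log_10[(1/18)/(1/9)] = 1/18 × -0.3010 = -0.0167
  x=3: 1/2 × log_10[(1/2)/(1/3)] = 1/2 × 0.1761 = 0.0880

D_KL(P||Q) = 0.0770 dits

Note: KL divergence is always non-negative and equals 0 iff P = Q.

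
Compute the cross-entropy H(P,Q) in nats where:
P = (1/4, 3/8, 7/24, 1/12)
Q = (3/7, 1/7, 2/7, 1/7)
1.4691 nats

Cross-entropy: H(P,Q) = -Σ p(x) log q(x)

Alternatively: H(P,Q) = H(P) + D_KL(P||Q)
H(P) = 1.2808 nats
D_KL(P||Q) = 0.1883 nats

H(P,Q) = 1.2808 + 0.1883 = 1.4691 nats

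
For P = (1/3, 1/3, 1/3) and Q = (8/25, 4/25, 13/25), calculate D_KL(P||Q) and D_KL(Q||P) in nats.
D_KL(P||Q) = 0.1100, D_KL(Q||P) = 0.1007

KL divergence is not symmetric: D_KL(P||Q) ≠ D_KL(Q||P) in general.

D_KL(P||Q) = 0.1100 nats
D_KL(Q||P) = 0.1007 nats

No, they are not equal!

This asymmetry is why KL divergence is not a true distance metric.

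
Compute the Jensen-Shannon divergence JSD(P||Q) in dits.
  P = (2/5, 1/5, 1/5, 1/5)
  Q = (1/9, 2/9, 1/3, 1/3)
0.0263 dits

Jensen-Shannon divergence is:
JSD(P||Q) = 0.5 × D_KL(P||M) + 0.5 × D_KL(Q||M)
where M = 0.5 × (P + Q) is the mixture distribution.

M = 0.5 × (2/5, 1/5, 1/5, 1/5) + 0.5 × (1/9, 2/9, 1/3, 1/3) = (0.255556, 0.211111, 4/15, 4/15)

D_KL(P||M) = 0.0232 dits
D_KL(Q||M) = 0.0294 dits

JSD(P||Q) = 0.5 × 0.0232 + 0.5 × 0.0294 = 0.0263 dits

Unlike KL divergence, JSD is symmetric and bounded: 0 ≤ JSD ≤ log(2).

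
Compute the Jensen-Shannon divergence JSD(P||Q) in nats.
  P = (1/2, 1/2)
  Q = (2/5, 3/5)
0.0051 nats

Jensen-Shannon divergence is:
JSD(P||Q) = 0.5 × D_KL(P||M) + 0.5 × D_KL(Q||M)
where M = 0.5 × (P + Q) is the mixture distribution.

M = 0.5 × (1/2, 1/2) + 0.5 × (2/5, 3/5) = (9/20, 11/20)

D_KL(P||M) = 0.0050 nats
D_KL(Q||M) = 0.0051 nats

JSD(P||Q) = 0.5 × 0.0050 + 0.5 × 0.0051 = 0.0051 nats

Unlike KL divergence, JSD is symmetric and bounded: 0 ≤ JSD ≤ log(2).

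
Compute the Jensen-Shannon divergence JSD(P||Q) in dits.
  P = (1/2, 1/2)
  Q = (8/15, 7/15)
0.0002 dits

Jensen-Shannon divergence is:
JSD(P||Q) = 0.5 × D_KL(P||M) + 0.5 × D_KL(Q||M)
where M = 0.5 × (P + Q) is the mixture distribution.

M = 0.5 × (1/2, 1/2) + 0.5 × (8/15, 7/15) = (0.516667, 0.483333)

D_KL(P||M) = 0.0002 dits
D_KL(Q||M) = 0.0002 dits

JSD(P||Q) = 0.5 × 0.0002 + 0.5 × 0.0002 = 0.0002 dits

Unlike KL divergence, JSD is symmetric and bounded: 0 ≤ JSD ≤ log(2).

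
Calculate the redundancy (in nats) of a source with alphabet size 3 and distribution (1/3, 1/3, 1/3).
0.0000 nats

Redundancy measures how far a source is from maximum entropy:
R = H_max - H(X)

Maximum entropy for 3 symbols: H_max = log_e(3) = 1.0986 nats
Actual entropy: H(X) = 1.0986 nats
Redundancy: R = 1.0986 - 1.0986 = 0.0000 nats

This redundancy represents potential for compression: the source could be compressed by 0.0000 nats per symbol.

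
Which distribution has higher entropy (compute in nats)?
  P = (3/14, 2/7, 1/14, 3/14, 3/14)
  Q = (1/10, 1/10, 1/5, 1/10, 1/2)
P

Computing entropies in nats:
H(P) = 1.5367
H(Q) = 1.3592

Distribution P has higher entropy.

Intuition: The distribution closer to uniform (more spread out) has higher entropy.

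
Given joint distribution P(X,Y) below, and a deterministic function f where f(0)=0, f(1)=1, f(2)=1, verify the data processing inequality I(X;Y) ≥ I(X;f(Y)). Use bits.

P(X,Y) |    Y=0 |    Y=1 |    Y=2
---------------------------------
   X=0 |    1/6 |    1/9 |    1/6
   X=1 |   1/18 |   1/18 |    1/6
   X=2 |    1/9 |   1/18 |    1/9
I(X;Y) = 0.0330, I(X;f(Y)) = 0.0239, inequality holds: 0.0330 ≥ 0.0239

Data Processing Inequality: For any Markov chain X → Y → Z, we have I(X;Y) ≥ I(X;Z).

Here Z = f(Y) is a deterministic function of Y, forming X → Y → Z.

Original I(X;Y) = 0.0330 bits

After applying f:
P(X,Z) where Z=f(Y):
- P(X,Z=0) = P(X,Y=0)
- P(X,Z=1) = P(X,Y=1) + P(X,Y=2)

I(X;Z) = I(X;f(Y)) = 0.0239 bits

Verification: 0.0330 ≥ 0.0239 ✓

Information cannot be created by processing; the function f can only lose information about X.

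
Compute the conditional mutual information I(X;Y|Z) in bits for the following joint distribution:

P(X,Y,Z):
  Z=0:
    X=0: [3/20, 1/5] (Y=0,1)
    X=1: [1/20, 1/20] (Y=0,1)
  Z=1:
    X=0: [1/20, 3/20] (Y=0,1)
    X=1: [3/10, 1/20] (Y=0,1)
0.1519 bits

Conditional mutual information: I(X;Y|Z) = H(X|Z) + H(Y|Z) - H(X,Y|Z)

H(Z) = 0.9928
H(X,Z) = 1.8568 → H(X|Z) = 0.8640
H(Y,Z) = 1.9589 → H(Y|Z) = 0.9661
H(X,Y,Z) = 2.6710 → H(X,Y|Z) = 1.6782

I(X;Y|Z) = 0.8640 + 0.9661 - 1.6782 = 0.1519 bits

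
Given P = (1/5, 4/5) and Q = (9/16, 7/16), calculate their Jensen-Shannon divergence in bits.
0.1036 bits

Jensen-Shannon divergence is:
JSD(P||Q) = 0.5 × D_KL(P||M) + 0.5 × D_KL(Q||M)
where M = 0.5 × (P + Q) is the mixture distribution.

M = 0.5 × (1/5, 4/5) + 0.5 × (9/16, 7/16) = (0.38125, 0.61875)

D_KL(P||M) = 0.1104 bits
D_KL(Q||M) = 0.0968 bits

JSD(P||Q) = 0.5 × 0.1104 + 0.5 × 0.0968 = 0.1036 bits

Unlike KL divergence, JSD is symmetric and bounded: 0 ≤ JSD ≤ log(2).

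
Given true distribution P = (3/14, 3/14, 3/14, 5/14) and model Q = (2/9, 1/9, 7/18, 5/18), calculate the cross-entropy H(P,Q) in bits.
2.0962 bits

Cross-entropy: H(P,Q) = -Σ p(x) log q(x)

Alternatively: H(P,Q) = H(P) + D_KL(P||Q)
H(P) = 1.9592 bits
D_KL(P||Q) = 0.1370 bits

H(P,Q) = 1.9592 + 0.1370 = 2.0962 bits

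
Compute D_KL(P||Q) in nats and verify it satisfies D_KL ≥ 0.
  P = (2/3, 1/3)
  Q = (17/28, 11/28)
0.0076 nats

KL divergence satisfies the Gibbs inequality: D_KL(P||Q) ≥ 0 for all distributions P, Q.

D_KL(P||Q) = Σ p(x) log(p(x)/q(x))
Term by term:
  x=0: 2/3 × log_e[(2/3)/(17/28)] = 0.0624
  x=1: 1/3 × log_e[(1/3)/(11/28)] = -0.0548
D_KL(P||Q) = 0.0076 nats

D_KL(P||Q) = 0.0076 ≥ 0 ✓

This non-negativity is a fundamental property: relative entropy cannot be negative because it measures how different Q is from P.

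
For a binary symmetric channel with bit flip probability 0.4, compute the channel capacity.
0.0290 bits

For a binary symmetric channel (BSC) with error probability p:
Capacity C = 1 - H(p) bits per symbol

where H(p) = -p log₂(p) - (1-p) log₂(1-p) is the binary entropy function.

H(0.4) = 0.9710 bits
C = 1 - 0.9710 = 0.0290 bits per symbol

This means we can reliably transmit up to 0.0290 bits of information per channel use.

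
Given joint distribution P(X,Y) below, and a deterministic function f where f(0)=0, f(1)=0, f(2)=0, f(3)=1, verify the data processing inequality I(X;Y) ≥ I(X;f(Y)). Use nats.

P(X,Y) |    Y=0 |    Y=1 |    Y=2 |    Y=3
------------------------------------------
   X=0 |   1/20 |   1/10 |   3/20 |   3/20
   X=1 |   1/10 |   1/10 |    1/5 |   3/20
I(X;Y) = 0.0071, I(X;f(Y)) = 0.0022, inequality holds: 0.0071 ≥ 0.0022

Data Processing Inequality: For any Markov chain X → Y → Z, we have I(X;Y) ≥ I(X;Z).

Here Z = f(Y) is a deterministic function of Y, forming X → Y → Z.

Original I(X;Y) = 0.0071 nats

After applying f:
P(X,Z) where Z=f(Y):
- P(X,Z=0) = P(X,Y=0) + P(X,Y=1) + P(X,Y=2)
- P(X,Z=1) = P(X,Y=3)

I(X;Z) = I(X;f(Y)) = 0.0022 nats

Verification: 0.0071 ≥ 0.0022 ✓

Information cannot be created by processing; the function f can only lose information about X.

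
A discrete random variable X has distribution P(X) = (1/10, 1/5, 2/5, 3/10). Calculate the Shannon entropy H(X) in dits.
0.5558 dits

Shannon entropy is H(X) = -Σ p(x) log p(x).

For P = (1/10, 1/5, 2/5, 3/10):
H = -1/10 × log_10(1/10) -1/5 × log_10(1/5) -2/5 × log_10(2/5) -3/10 × log_10(3/10)
H = 0.5558 dits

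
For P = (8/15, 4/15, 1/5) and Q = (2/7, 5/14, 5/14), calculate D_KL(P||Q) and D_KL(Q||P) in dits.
D_KL(P||Q) = 0.0604, D_KL(Q||P) = 0.0578

KL divergence is not symmetric: D_KL(P||Q) ≠ D_KL(Q||P) in general.

D_KL(P||Q) = 0.0604 dits
D_KL(Q||P) = 0.0578 dits

No, they are not equal!

This asymmetry is why KL divergence is not a true distance metric.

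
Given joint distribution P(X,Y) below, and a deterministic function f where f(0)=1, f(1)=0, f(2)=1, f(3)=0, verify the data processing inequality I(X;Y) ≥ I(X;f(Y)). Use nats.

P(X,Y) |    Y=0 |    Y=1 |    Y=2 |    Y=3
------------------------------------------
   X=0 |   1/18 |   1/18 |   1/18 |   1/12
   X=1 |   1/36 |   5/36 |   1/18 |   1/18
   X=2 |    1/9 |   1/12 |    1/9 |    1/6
I(X;Y) = 0.0498, I(X;f(Y)) = 0.0113, inequality holds: 0.0498 ≥ 0.0113

Data Processing Inequality: For any Markov chain X → Y → Z, we have I(X;Y) ≥ I(X;Z).

Here Z = f(Y) is a deterministic function of Y, forming X → Y → Z.

Original I(X;Y) = 0.0498 nats

After applying f:
P(X,Z) where Z=f(Y):
- P(X,Z=0) = P(X,Y=1) + P(X,Y=3)
- P(X,Z=1) = P(X,Y=0) + P(X,Y=2)

I(X;Z) = I(X;f(Y)) = 0.0113 nats

Verification: 0.0498 ≥ 0.0113 ✓

Information cannot be created by processing; the function f can only lose information about X.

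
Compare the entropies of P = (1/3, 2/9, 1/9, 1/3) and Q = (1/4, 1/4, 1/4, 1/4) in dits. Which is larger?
Q

Computing entropies in dits:
H(P) = 0.5693
H(Q) = 0.6021

Distribution Q has higher entropy.

Intuition: The distribution closer to uniform (more spread out) has higher entropy.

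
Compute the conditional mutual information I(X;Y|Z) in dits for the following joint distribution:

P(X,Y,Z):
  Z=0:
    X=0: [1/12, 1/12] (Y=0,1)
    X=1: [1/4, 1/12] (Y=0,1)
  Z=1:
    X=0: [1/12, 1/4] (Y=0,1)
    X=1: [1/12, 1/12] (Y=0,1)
0.0133 dits

Conditional mutual information: I(X;Y|Z) = H(X|Z) + H(Y|Z) - H(X,Y|Z)

H(Z) = 0.3010
H(X,Z) = 0.5775 → H(X|Z) = 0.2764
H(Y,Z) = 0.5775 → H(Y|Z) = 0.2764
H(X,Y,Z) = 0.8406 → H(X,Y|Z) = 0.5396

I(X;Y|Z) = 0.2764 + 0.2764 - 0.5396 = 0.0133 dits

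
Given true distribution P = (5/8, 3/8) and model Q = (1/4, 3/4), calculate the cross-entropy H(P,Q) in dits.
0.4231 dits

Cross-entropy: H(P,Q) = -Σ p(x) log q(x)

Alternatively: H(P,Q) = H(P) + D_KL(P||Q)
H(P) = 0.2873 dits
D_KL(P||Q) = 0.1358 dits

H(P,Q) = 0.2873 + 0.1358 = 0.4231 dits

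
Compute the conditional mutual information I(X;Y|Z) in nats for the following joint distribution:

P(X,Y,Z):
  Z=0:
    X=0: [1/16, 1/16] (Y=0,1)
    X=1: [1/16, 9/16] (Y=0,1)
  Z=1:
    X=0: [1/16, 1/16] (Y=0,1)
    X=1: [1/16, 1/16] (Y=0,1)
0.0481 nats

Conditional mutual information: I(X;Y|Z) = H(X|Z) + H(Y|Z) - H(X,Y|Z)

H(Z) = 0.5623
H(X,Z) = 1.0735 → H(X|Z) = 0.5112
H(Y,Z) = 1.0735 → H(Y|Z) = 0.5112
H(X,Y,Z) = 1.5366 → H(X,Y|Z) = 0.9743

I(X;Y|Z) = 0.5112 + 0.5112 - 0.9743 = 0.0481 nats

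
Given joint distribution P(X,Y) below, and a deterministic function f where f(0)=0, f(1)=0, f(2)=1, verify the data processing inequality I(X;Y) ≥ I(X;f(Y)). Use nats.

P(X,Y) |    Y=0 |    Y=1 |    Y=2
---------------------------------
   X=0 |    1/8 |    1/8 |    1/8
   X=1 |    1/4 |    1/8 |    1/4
I(X;Y) = 0.0109, I(X;f(Y)) = 0.0022, inequality holds: 0.0109 ≥ 0.0022

Data Processing Inequality: For any Markov chain X → Y → Z, we have I(X;Y) ≥ I(X;Z).

Here Z = f(Y) is a deterministic function of Y, forming X → Y → Z.

Original I(X;Y) = 0.0109 nats

After applying f:
P(X,Z) where Z=f(Y):
- P(X,Z=0) = P(X,Y=0) + P(X,Y=1)
- P(X,Z=1) = P(X,Y=2)

I(X;Z) = I(X;f(Y)) = 0.0022 nats

Verification: 0.0109 ≥ 0.0022 ✓

Information cannot be created by processing; the function f can only lose information about X.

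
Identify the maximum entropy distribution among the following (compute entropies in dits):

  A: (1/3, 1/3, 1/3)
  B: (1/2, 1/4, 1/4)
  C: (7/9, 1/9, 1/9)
A

For a discrete distribution over n outcomes, entropy is maximized by the uniform distribution.

Computing entropies:
H(A) = 0.4771 dits
H(B) = 0.4515 dits
H(C) = 0.2969 dits

The uniform distribution (where all probabilities equal 1/3) achieves the maximum entropy of log_10(3) = 0.4771 dits.

Distribution A has the highest entropy.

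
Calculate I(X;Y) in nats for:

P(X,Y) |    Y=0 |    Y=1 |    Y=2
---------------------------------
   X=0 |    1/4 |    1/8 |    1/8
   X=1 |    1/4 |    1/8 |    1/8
0.0000 nats

Mutual information: I(X;Y) = H(X) + H(Y) - H(X,Y)

Marginals:
P(X) = (1/2, 1/2), H(X) = 0.6931 nats
P(Y) = (1/2, 1/4, 1/4), H(Y) = 1.0397 nats

Joint entropy: H(X,Y) = 1.7329 nats

I(X;Y) = 0.6931 + 1.0397 - 1.7329 = 0.0000 nats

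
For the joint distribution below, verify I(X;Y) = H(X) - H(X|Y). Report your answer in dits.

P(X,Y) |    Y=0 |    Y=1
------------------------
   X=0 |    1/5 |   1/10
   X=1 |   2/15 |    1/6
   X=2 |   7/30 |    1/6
I(X;Y) = 0.0067 dits

Mutual information has multiple equivalent forms:
- I(X;Y) = H(X) - H(X|Y)
- I(X;Y) = H(Y) - H(Y|X)
- I(X;Y) = H(X) + H(Y) - H(X,Y)

Computing all quantities:
H(X) = 0.4729, H(Y) = 0.2972, H(X,Y) = 0.7633
H(X|Y) = 0.4662, H(Y|X) = 0.2904

Verification:
H(X) - H(X|Y) = 0.4729 - 0.4662 = 0.0067
H(Y) - H(Y|X) = 0.2972 - 0.2904 = 0.0067
H(X) + H(Y) - H(X,Y) = 0.4729 + 0.2972 - 0.7633 = 0.0067

All forms give I(X;Y) = 0.0067 dits. ✓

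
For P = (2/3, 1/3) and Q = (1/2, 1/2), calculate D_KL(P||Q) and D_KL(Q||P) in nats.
D_KL(P||Q) = 0.0566, D_KL(Q||P) = 0.0589

KL divergence is not symmetric: D_KL(P||Q) ≠ D_KL(Q||P) in general.

D_KL(P||Q) = 0.0566 nats
D_KL(Q||P) = 0.0589 nats

No, they are not equal!

This asymmetry is why KL divergence is not a true distance metric.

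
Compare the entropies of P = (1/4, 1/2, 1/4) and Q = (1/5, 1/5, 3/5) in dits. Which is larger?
P

Computing entropies in dits:
H(P) = 0.4515
H(Q) = 0.4127

Distribution P has higher entropy.

Intuition: The distribution closer to uniform (more spread out) has higher entropy.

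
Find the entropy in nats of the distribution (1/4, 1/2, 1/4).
1.0397 nats

Shannon entropy is H(X) = -Σ p(x) log p(x).

For P = (1/4, 1/2, 1/4):
H = -1/4 × log_e(1/4) -1/2 × log_e(1/2) -1/4 × log_e(1/4)
H = 1.0397 nats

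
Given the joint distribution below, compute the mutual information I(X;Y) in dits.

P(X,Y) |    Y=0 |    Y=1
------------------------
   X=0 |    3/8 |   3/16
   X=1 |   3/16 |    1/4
0.0124 dits

Mutual information: I(X;Y) = H(X) + H(Y) - H(X,Y)

Marginals:
P(X) = (9/16, 7/16), H(X) = 0.2976 dits
P(Y) = (9/16, 7/16), H(Y) = 0.2976 dits

Joint entropy: H(X,Y) = 0.5829 dits

I(X;Y) = 0.2976 + 0.2976 - 0.5829 = 0.0124 dits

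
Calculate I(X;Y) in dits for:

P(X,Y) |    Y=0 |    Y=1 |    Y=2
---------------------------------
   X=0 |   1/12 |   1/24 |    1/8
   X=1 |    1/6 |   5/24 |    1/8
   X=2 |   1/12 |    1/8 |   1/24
0.0212 dits

Mutual information: I(X;Y) = H(X) + H(Y) - H(X,Y)

Marginals:
P(X) = (1/4, 1/2, 1/4), H(X) = 0.4515 dits
P(Y) = (1/3, 3/8, 7/24), H(Y) = 0.4749 dits

Joint entropy: H(X,Y) = 0.9052 dits

I(X;Y) = 0.4515 + 0.4749 - 0.9052 = 0.0212 dits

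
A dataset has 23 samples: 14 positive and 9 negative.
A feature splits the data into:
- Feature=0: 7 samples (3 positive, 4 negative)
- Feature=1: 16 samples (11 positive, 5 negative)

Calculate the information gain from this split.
0.0425 bits

Information Gain = H(Y) - H(Y|Feature)

Before split:
P(positive) = 14/23 = 0.6087
H(Y) = 0.9656 bits

After split:
Feature=0: H = 0.9852 bits (weight = 7/23)
Feature=1: H = 0.8960 bits (weight = 16/23)
H(Y|Feature) = (7/23)×0.9852 + (16/23)×0.8960 = 0.9232 bits

Information Gain = 0.9656 - 0.9232 = 0.0425 bits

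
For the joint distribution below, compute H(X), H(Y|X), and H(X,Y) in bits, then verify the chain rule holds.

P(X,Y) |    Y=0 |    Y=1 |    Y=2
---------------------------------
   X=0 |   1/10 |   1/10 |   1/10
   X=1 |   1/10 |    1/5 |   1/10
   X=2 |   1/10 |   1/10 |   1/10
H(X,Y) = 3.1219, H(X) = 1.5710, H(Y|X) = 1.5510 (all in bits)

Chain rule: H(X,Y) = H(X) + H(Y|X)

Left side — joint entropy directly:
H(X,Y) = -Σ p(x,y) log p(x,y) = 3.1219 bits

Right side — compute H(Y|X) from the conditional distributions:
P(X) = (3/10, 2/5, 3/10), so H(X) = 1.5710 bits
H(Y|X) = Σ_x P(X=x) · H(Y|X=x):
  P(Y|X=0) = (1/3, 1/3, 1/3), H(Y|X=0) = 1.5850, weight P(X=0) = 3/10
  P(Y|X=1) = (1/4, 1/2, 1/4), H(Y|X=1) = 1.5000, weight P(X=1) = 2/5
  P(Y|X=2) = (1/3, 1/3, 1/3), H(Y|X=2) = 1.5850, weight P(X=2) = 3/10
H(Y|X) = 1.5510 bits

H(X) + H(Y|X) = 1.5710 + 1.5510 = 3.1219 bits

Both sides equal 3.1219 bits. ✓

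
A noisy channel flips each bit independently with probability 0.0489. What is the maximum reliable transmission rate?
0.7183 bits

For a binary symmetric channel (BSC) with error probability p:
Capacity C = 1 - H(p) bits per symbol

where H(p) = -p log₂(p) - (1-p) log₂(1-p) is the binary entropy function.

H(0.0489) = 0.2817 bits
C = 1 - 0.2817 = 0.7183 bits per symbol

This means we can reliably transmit up to 0.7183 bits of information per channel use.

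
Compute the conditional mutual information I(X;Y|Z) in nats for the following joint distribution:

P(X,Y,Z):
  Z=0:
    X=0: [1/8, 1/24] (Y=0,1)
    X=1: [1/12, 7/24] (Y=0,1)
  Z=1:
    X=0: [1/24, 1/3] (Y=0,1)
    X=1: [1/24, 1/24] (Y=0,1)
0.0973 nats

Conditional mutual information: I(X;Y|Z) = H(X|Z) + H(Y|Z) - H(X,Y|Z)

H(Z) = 0.6897
H(X,Z) = 1.2413 → H(X|Z) = 0.5517
H(Y,Z) = 1.2679 → H(Y|Z) = 0.5782
H(X,Y,Z) = 1.7223 → H(X,Y|Z) = 1.0326

I(X;Y|Z) = 0.5517 + 0.5782 - 1.0326 = 0.0973 nats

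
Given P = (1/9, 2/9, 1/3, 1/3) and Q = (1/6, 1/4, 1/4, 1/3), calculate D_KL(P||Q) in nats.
0.0247 nats

KL divergence: D_KL(P||Q) = Σ p(x) log(p(x)/q(x))

Computing term by term:
  x=0: 1/9 × log_e[(1/9)/(1/6)] = 1/9 × -0.4055 = -0.0451
  x=1: 2/9 × log_e[(2/9)/(1/4)] = 2/9 × -0.1178 = -0.0262
  x=2: 1/3 × log_e[(1/3)/(1/4)] = 1/3 × 0.2877 = 0.0959
  x=3: 1/3 × log_e[(1/3)/(1/3)] = 1/3 × 0.0000 = 0.0000

D_KL(P||Q) = 0.0247 nats

Note: KL divergence is always non-negative and equals 0 iff P = Q.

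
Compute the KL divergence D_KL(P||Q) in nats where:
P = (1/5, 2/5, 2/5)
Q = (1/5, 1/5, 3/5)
0.1151 nats

KL divergence: D_KL(P||Q) = Σ p(x) log(p(x)/q(x))

Computing term by term:
  x=0: 1/5 × log_e[(1/5)/(1/5)] = 1/5 × 0.0000 = 0.0000
  x=1: 2/5 × log_e[(2/5)/(1/5)] = 2/5 × 0.6931 = 0.2773
  x=2: 2/5 × log_e[(2/5)/(3/5)] = 2/5 × -0.4055 = -0.1622

D_KL(P||Q) = 0.1151 nats

Note: KL divergence is always non-negative and equals 0 iff P = Q.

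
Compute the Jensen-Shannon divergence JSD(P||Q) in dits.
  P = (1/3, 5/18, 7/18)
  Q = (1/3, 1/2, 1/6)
0.0169 dits

Jensen-Shannon divergence is:
JSD(P||Q) = 0.5 × D_KL(P||M) + 0.5 × D_KL(Q||M)
where M = 0.5 × (P + Q) is the mixture distribution.

M = 0.5 × (1/3, 5/18, 7/18) + 0.5 × (1/3, 1/2, 1/6) = (1/3, 7/18, 5/18)

D_KL(P||M) = 0.0162 dits
D_KL(Q||M) = 0.0176 dits

JSD(P||Q) = 0.5 × 0.0162 + 0.5 × 0.0176 = 0.0169 dits

Unlike KL divergence, JSD is symmetric and bounded: 0 ≤ JSD ≤ log(2).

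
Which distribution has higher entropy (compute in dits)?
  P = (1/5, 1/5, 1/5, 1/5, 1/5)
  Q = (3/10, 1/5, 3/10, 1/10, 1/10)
P

Computing entropies in dits:
H(P) = 0.6990
H(Q) = 0.6535

Distribution P has higher entropy.

Intuition: The distribution closer to uniform (more spread out) has higher entropy.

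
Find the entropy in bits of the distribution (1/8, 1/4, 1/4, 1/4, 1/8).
2.2500 bits

Shannon entropy is H(X) = -Σ p(x) log p(x).

For P = (1/8, 1/4, 1/4, 1/4, 1/8):
H = -1/8 × log_2(1/8) -1/4 × log_2(1/4) -1/4 × log_2(1/4) -1/4 × log_2(1/4) -1/8 × log_2(1/8)
H = 2.2500 bits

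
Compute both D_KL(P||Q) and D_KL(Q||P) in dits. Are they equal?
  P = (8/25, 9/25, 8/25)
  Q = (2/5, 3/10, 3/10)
D_KL(P||Q) = 0.0065, D_KL(Q||P) = 0.0066

KL divergence is not symmetric: D_KL(P||Q) ≠ D_KL(Q||P) in general.

D_KL(P||Q) = 0.0065 dits
D_KL(Q||P) = 0.0066 dits

No, they are not equal!

This asymmetry is why KL divergence is not a true distance metric.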